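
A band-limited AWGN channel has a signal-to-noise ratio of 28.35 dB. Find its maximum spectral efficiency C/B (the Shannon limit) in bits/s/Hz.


SNR_linear = 10^(28.35/10) = 683.9116; C/B = log2(1 + SNR_linear) = log2(1 + 683.9116) = 9.4198

9.4198 bits/s/Hz


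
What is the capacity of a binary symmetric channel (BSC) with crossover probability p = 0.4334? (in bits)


H(p) = -p*log2(p) - (1-p)*log2(1-p) = -0.4334*log2(0.4334) - 0.5666*log2(0.5666) = 0.522780 + 0.464384 = 0.9872. C = 1 - H(p) = 1 - 0.9872 = 0.0128

0.0128 bits


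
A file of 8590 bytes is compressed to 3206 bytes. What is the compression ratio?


Ratio = original / compressed = 8590 / 3206 = 2.6794

2.6794


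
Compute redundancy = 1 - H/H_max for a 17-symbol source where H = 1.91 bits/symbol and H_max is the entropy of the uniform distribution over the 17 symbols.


H_max = log2(K) = log2(17) = 4.0875 bits/symbol. Redundancy = 1 - H/H_max = 1 - 1.91/4.0875 = 1 - 0.4673 = 0.5327

0.5327


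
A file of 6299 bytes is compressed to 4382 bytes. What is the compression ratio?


Ratio = original / compressed = 6299 / 4382 = 1.4375

1.4375


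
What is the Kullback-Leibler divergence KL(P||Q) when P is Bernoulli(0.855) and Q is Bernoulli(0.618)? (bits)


KL = p*log2(p/q) + (1-p)*log2((1-p)/(1-q)) = 0.855*log2(0.855/0.618) + 0.145*log2(0.145/0.382) = 0.1978

0.1978 bits


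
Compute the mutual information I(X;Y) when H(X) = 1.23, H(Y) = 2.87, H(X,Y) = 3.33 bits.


I(X;Y) = H(X) + H(Y) - H(X,Y) = 1.23 + 2.87 - 3.33 = 0.77

0.77 bits


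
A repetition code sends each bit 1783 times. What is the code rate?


Rate = k/n = 1/1783

1/1783


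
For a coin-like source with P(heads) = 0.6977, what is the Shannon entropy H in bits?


H = -p*log2(p) - (1-p)*log2(1-p). -0.6977*log2(0.6977) = 0.362330; -0.3023*log2(0.3023) = 0.521754. H = 0.362330 + 0.521754 = 0.8841

0.8841 bits


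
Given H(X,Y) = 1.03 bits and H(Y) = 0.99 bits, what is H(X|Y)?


H(X|Y) = H(X,Y) - H(Y) = 1.03 - 0.99 = 0.04

0.04 bits


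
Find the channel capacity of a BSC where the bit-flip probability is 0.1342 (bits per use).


H(p) = -p*log2(p) - (1-p)*log2(1-p) = -0.1342*log2(0.1342) - 0.8658*log2(0.8658) = 0.388850 + 0.179995 = 0.5688. C = 1 - H(p) = 1 - 0.5688 = 0.4312

0.4312 bits


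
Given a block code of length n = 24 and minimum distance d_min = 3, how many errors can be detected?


Detection capability = d_min - 1 = 3 - 1 = 2

2 errors


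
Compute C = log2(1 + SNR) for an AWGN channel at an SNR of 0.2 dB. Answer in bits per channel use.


SNR_linear = 10^(0.2/10) = 1.0471; C = log2(1 + SNR_linear) = log2(1 + 1.0471) = 1.0336

1.0336 bits/channel use


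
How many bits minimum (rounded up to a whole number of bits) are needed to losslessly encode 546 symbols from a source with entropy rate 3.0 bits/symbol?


Minimum bits >= n * H = 546 * 3.0 = 1638.0, rounded up to a whole number of bits = 1638

1638 bits


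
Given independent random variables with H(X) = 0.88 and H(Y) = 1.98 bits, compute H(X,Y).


For independent variables, H(X,Y) = H(X) + H(Y) = 0.88 + 1.98 = 2.86

2.86 bits


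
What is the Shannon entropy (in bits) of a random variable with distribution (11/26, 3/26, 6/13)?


H = -sum(p_i * log2(p_i)). Terms: -(11/26)*log2(11/26) = 0.525042; -(3/26)*log2(3/26) = 0.359478; -(6/13)*log2(6/13) = 0.514836. H = 0.525042 + 0.359478 + 0.514836 = 1.3994

1.3994 bits


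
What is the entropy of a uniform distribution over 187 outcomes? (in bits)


H = log2(n) = log2(187) = 7.5469

7.5469 bits


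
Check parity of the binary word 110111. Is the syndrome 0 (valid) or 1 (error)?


Syndrome = XOR of all bits = 1 XOR 1 XOR 0 XOR 1 XOR 1 XOR 1 = 1

1


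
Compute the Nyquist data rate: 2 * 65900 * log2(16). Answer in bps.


Rate = 2 * B * log2(M) = 2 * 65900 * 4.0 = 527200.0

527200.0 bps


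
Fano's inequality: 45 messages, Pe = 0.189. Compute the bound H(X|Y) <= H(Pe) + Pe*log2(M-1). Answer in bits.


H(Pe) = -Pe*log2(Pe) - (1-Pe)*log2(1-Pe) = -0.189*log2(0.189) - 0.811*log2(0.811) = 0.454269 + 0.245105 = 0.6994. Pe*log2(M-1) = 0.189*log2(44) = 1.031833. Bound = H(Pe) + Pe*log2(M-1) = 0.454269 + 0.245105 + 1.031833 = 1.7312

1.7312 bits


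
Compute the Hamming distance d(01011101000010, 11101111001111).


Count differing positions: ^ . ^ ^ . . ^ . . . ^ ^ . ^ = 7 differences

7


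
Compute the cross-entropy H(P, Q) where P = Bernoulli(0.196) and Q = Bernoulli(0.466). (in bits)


H(P,Q) = -p*log2(q) - (1-p)*log2(1-q). -0.196*log2(0.466) = 0.215913; -0.804*log2(0.534) = 0.727691. H(P,Q) = 0.215913 + 0.727691 = 0.9436

0.9436 bits


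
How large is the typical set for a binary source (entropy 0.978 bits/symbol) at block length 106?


log2|A_typical| = nH = 106 * 0.978 = 103.668, so |A_typical| ~ 2^103.668 = 1.611e+31

1.611e+31


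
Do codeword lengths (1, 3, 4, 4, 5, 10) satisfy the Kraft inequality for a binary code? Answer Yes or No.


Kraft sum = sum(2^(-l_i)) = 0.7822, need <= 1. Result: satisfied (a binary prefix-free code with these lengths exists)

Yes


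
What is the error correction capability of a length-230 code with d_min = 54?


Correction capability = floor((d-1)/2) = floor((54-1)/2) = 26

26 errors


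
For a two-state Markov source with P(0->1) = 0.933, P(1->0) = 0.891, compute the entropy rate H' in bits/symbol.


Stationary distribution: pi_0 = p10/(p01+p10) = 0.4885, pi_1 = 0.5115. Entropy rate H' = pi_0*H(p01) + pi_1*H(p10) = 0.4885*0.3546 + 0.5115*0.4969 = 0.4274

0.4274 bits/symbol


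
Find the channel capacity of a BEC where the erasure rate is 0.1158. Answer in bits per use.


C = 1 - epsilon = 1 - 0.1158 = 0.8842

0.8842 bits


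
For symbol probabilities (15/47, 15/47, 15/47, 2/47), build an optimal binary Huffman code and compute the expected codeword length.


Huffman construction (repeatedly merge the two least-probable nodes; each merge adds 1 bit to every symbol beneath it): 2/47 + 15/47 = 17/47; 15/47 + 15/47 = 30/47; 17/47 + 30/47 = 1. Resulting codeword lengths (in the order the probabilities were given): (2, 2, 2, 2). L_avg = sum(p_i * l_i) = 15/47*2 + 15/47*2 + 15/47*2 + 2/47*2 = 2

2.0 bits


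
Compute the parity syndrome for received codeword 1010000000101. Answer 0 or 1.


Syndrome = XOR of all bits = 1 XOR 0 XOR 1 XOR 0 XOR 0 XOR 0 XOR 0 XOR 0 XOR 0 XOR 0 XOR 1 XOR 0 XOR 1 = 0

0


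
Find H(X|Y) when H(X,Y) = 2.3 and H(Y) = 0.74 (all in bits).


H(X|Y) = H(X,Y) - H(Y) = 2.3 - 0.74 = 1.56

1.56 bits


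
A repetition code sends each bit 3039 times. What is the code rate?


Rate = k/n = 1/3039

1/3039


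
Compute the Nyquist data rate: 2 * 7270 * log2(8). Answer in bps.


Rate = 2 * B * log2(M) = 2 * 7270 * 3.0 = 43620.0

43620.0 bps


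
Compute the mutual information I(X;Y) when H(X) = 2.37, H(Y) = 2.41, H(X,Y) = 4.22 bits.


I(X;Y) = H(X) + H(Y) - H(X,Y) = 2.37 + 2.41 - 4.22 = 0.56

0.56 bits


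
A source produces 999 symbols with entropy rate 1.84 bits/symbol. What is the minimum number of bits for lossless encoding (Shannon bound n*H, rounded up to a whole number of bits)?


Minimum bits >= n * H = 999 * 1.84 = 1838.16, rounded up to a whole number of bits = 1839

1839 bits


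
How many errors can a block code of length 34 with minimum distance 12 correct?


Correction capability = floor((d-1)/2) = floor((12-1)/2) = 5

5 errors


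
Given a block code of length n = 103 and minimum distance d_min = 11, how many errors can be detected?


Detection capability = d_min - 1 = 11 - 1 = 10

10 errors


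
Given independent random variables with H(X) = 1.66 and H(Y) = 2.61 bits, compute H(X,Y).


For independent variables, H(X,Y) = H(X) + H(Y) = 1.66 + 2.61 = 4.27

4.27 bits


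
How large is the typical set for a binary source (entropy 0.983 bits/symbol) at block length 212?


log2|A_typical| = nH = 212 * 0.983 = 208.396, so |A_typical| ~ 2^208.396 = 5.413e+62

5.413e+62


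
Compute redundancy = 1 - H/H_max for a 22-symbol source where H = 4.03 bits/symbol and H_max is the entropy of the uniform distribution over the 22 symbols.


H_max = log2(K) = log2(22) = 4.4594 bits/symbol. Redundancy = 1 - H/H_max = 1 - 4.03/4.4594 = 1 - 0.9037 = 0.0963

0.0963


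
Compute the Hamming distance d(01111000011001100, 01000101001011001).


Count differing positions: . . ^ ^ ^ ^ . ^ . ^ . . ^ . ^ . ^ = 9 differences

9


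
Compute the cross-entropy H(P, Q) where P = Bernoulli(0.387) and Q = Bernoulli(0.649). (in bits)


H(P,Q) = -p*log2(q) - (1-p)*log2(1-q). -0.387*log2(0.649) = 0.241376; -0.613*log2(0.351) = 0.925910. H(P,Q) = 0.241376 + 0.925910 = 1.1673

1.1673 bits


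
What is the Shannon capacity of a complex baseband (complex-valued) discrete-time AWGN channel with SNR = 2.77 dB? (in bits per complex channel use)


SNR_linear = 10^(2.77/10) = 1.8923; C = log2(1 + SNR_linear) = log2(1 + 1.8923) = 1.5322

1.5322 bits/channel use


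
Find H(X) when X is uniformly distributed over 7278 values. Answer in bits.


H = log2(n) = log2(7278) = 12.8293

12.8293 bits


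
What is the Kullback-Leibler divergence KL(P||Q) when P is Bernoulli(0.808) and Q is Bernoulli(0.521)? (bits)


KL = p*log2(p/q) + (1-p)*log2((1-p)/(1-q)) = 0.808*log2(0.808/0.521) + 0.192*log2(0.192/0.479) = 0.2583

0.2583 bits


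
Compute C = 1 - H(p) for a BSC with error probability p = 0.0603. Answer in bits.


H(p) = -p*log2(p) - (1-p)*log2(1-p) = -0.0603*log2(0.0603) - 0.9397*log2(0.9397) = 0.244317 + 0.084317 = 0.3286. C = 1 - H(p) = 1 - 0.3286 = 0.6714

0.6714 bits


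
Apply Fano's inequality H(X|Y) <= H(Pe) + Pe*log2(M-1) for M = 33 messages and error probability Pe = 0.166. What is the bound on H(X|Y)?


H(Pe) = -Pe*log2(Pe) - (1-Pe)*log2(1-Pe) = -0.166*log2(0.166) - 0.834*log2(0.834) = 0.430064 + 0.218409 = 0.6485. Pe*log2(M-1) = 0.166*log2(32) = 0.830000. Bound = H(Pe) + Pe*log2(M-1) = 0.430064 + 0.218409 + 0.830000 = 1.4785

1.4785 bits


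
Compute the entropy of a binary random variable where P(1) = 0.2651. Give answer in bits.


H = -p*log2(p) - (1-p)*log2(1-p). -0.2651*log2(0.2651) = 0.507770; -0.7349*log2(0.7349) = 0.326575. H = 0.507770 + 0.326575 = 0.8343

0.8343 bits


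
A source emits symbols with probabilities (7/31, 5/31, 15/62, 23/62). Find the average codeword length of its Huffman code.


Huffman construction (repeatedly merge the two least-probable nodes; each merge adds 1 bit to every symbol beneath it): 5/31 + 7/31 = 12/31; 15/62 + 23/62 = 19/31; 12/31 + 19/31 = 1. Resulting codeword lengths (in the order the probabilities were given): (2, 2, 2, 2). L_avg = sum(p_i * l_i) = 7/31*2 + 5/31*2 + 15/62*2 + 23/62*2 = 2

2.0 bits


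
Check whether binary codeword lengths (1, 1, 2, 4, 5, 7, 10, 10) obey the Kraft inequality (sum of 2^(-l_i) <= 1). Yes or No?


Kraft sum = sum(2^(-l_i)) = 1.3535, need <= 1. Result: violated (a binary prefix-free code with these lengths cannot exist)

No


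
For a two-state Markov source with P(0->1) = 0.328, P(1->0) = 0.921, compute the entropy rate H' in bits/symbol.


Stationary distribution: pi_0 = p10/(p01+p10) = 0.7374, pi_1 = 0.2626. Entropy rate H' = pi_0*H(p01) + pi_1*H(p10) = 0.7374*0.9129 + 0.2626*0.3986 = 0.7778

0.7778 bits/symbol


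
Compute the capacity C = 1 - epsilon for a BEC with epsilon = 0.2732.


C = 1 - epsilon = 1 - 0.2732 = 0.7268

0.7268 bits


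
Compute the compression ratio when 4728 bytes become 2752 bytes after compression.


Ratio = original / compressed = 4728 / 2752 = 1.718

1.718


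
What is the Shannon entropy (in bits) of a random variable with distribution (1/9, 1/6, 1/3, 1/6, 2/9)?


H = -sum(p_i * log2(p_i)). Terms: -(1/9)*log2(1/9) = 0.352214; -(1/6)*log2(1/6) = 0.430827; -(1/3)*log2(1/3) = 0.528321; -(1/6)*log2(1/6) = 0.430827; -(2/9)*log2(2/9) = 0.482206. H = 0.352214 + 0.430827 + 0.528321 + 0.430827 + 0.482206 = 2.2244

2.2244 bits


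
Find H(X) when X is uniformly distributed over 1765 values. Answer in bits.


H = log2(n) = log2(1765) = 10.7855

10.7855 bits


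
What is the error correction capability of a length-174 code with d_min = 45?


Correction capability = floor((d-1)/2) = floor((45-1)/2) = 22

22 errors


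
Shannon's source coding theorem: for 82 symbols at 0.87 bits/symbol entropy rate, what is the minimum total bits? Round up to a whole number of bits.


Minimum bits >= n * H = 82 * 0.87 = 71.34, rounded up to a whole number of bits = 72

72 bits


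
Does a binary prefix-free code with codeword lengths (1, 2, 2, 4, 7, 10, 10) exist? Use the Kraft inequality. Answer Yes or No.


Kraft sum = sum(2^(-l_i)) = 1.0723, need <= 1. Result: violated (a binary prefix-free code with these lengths cannot exist)

No


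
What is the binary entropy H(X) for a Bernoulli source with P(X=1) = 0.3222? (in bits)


H = -p*log2(p) - (1-p)*log2(1-p). -0.3222*log2(0.3222) = 0.526466; -0.6778*log2(0.6778) = 0.380292. H = 0.526466 + 0.380292 = 0.9068

0.9068 bits


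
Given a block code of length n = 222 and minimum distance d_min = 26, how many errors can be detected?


Detection capability = d_min - 1 = 26 - 1 = 25

25 errors


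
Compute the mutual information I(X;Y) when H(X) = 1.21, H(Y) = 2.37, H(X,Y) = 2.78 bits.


I(X;Y) = H(X) + H(Y) - H(X,Y) = 1.21 + 2.37 - 2.78 = 0.8

0.8 bits


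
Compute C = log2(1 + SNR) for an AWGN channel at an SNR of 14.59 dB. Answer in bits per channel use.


SNR_linear = 10^(14.59/10) = 28.774; C = log2(1 + SNR_linear) = log2(1 + 28.774) = 4.896

4.896 bits/channel use


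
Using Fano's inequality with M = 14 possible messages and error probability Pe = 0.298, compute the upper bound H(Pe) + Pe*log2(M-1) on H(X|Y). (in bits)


H(Pe) = -Pe*log2(Pe) - (1-Pe)*log2(1-Pe) = -0.298*log2(0.298) - 0.702*log2(0.702) = 0.520491 + 0.358341 = 0.8788. Pe*log2(M-1) = 0.298*log2(13) = 1.102731. Bound = H(Pe) + Pe*log2(M-1) = 0.520491 + 0.358341 + 1.102731 = 1.9816

1.9816 bits


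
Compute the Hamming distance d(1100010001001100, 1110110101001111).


Count differing positions: . . ^ . ^ . . ^ . . . . . . ^ ^ = 5 differences

5


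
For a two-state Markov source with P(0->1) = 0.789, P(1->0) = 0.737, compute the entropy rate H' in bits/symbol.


Stationary distribution: pi_0 = p10/(p01+p10) = 0.483, pi_1 = 0.517. Entropy rate H' = pi_0*H(p01) + pi_1*H(p10) = 0.483*0.7434 + 0.517*0.8312 = 0.7888

0.7888 bits/symbol


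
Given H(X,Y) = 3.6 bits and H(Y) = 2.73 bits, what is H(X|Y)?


H(X|Y) = H(X,Y) - H(Y) = 3.6 - 2.73 = 0.87

0.87 bits


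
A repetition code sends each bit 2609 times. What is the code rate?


Rate = k/n = 1/2609

1/2609


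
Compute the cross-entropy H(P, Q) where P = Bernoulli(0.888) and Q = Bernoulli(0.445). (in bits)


H(P,Q) = -p*log2(q) - (1-p)*log2(1-q). -0.888*log2(0.445) = 1.037293; -0.112*log2(0.555) = 0.095137. H(P,Q) = 1.037293 + 0.095137 = 1.1324

1.1324 bits


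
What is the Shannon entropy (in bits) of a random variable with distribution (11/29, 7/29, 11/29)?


H = -sum(p_i * log2(p_i)). Terms: -(11/29)*log2(11/29) = 0.530484; -(7/29)*log2(7/29) = 0.494979; -(11/29)*log2(11/29) = 0.530484. H = 0.530484 + 0.494979 + 0.530484 = 1.5559

1.5559 bits


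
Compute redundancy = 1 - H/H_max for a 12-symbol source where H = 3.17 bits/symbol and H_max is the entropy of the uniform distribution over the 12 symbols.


H_max = log2(K) = log2(12) = 3.585 bits/symbol. Redundancy = 1 - H/H_max = 1 - 3.17/3.585 = 1 - 0.8842 = 0.1158

0.1158


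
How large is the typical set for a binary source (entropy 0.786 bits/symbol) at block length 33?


log2|A_typical| = nH = 33 * 0.786 = 25.938, so |A_typical| ~ 2^25.938 = 6.429e+07

6.429e+07


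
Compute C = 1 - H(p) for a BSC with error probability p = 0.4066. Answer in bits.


H(p) = -p*log2(p) - (1-p)*log2(1-p) = -0.4066*log2(0.4066) - 0.5934*log2(0.5934) = 0.527896 + 0.446785 = 0.9747. C = 1 - H(p) = 1 - 0.9747 = 0.0253

0.0253 bits


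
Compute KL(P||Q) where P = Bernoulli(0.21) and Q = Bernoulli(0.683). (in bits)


KL = p*log2(p/q) + (1-p)*log2((1-p)/(1-q)) = 0.21*log2(0.21/0.683) + 0.79*log2(0.79/0.317) = 0.6834

0.6834 bits


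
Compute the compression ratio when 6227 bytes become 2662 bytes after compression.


Ratio = original / compressed = 6227 / 2662 = 2.3392

2.3392


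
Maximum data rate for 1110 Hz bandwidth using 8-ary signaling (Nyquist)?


Rate = 2 * B * log2(M) = 2 * 1110 * 3.0 = 6660.0

6660.0 bps


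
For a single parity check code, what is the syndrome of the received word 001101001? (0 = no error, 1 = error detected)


Syndrome = XOR of all bits = 0 XOR 0 XOR 1 XOR 1 XOR 0 XOR 1 XOR 0 XOR 0 XOR 1 = 0

0


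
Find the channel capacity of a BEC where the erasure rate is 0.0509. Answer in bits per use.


C = 1 - epsilon = 1 - 0.0509 = 0.9491

0.9491 bits


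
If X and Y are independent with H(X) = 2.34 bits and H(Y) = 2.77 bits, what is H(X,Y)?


For independent variables, H(X,Y) = H(X) + H(Y) = 2.34 + 2.77 = 5.11

5.11 bits


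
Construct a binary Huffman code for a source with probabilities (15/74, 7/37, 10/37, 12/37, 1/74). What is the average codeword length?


Huffman construction (repeatedly merge the two least-probable nodes; each merge adds 1 bit to every symbol beneath it): 1/74 + 7/37 = 15/74; 15/74 + 15/74 = 15/37; 10/37 + 12/37 = 22/37; 15/37 + 22/37 = 1. Resulting codeword lengths (in the order the probabilities were given): (2, 3, 2, 2, 3). L_avg = sum(p_i * l_i) = 15/74*2 + 7/37*3 + 10/37*2 + 12/37*2 + 1/74*3 = 163/74 = 2.2027

2.2027 bits


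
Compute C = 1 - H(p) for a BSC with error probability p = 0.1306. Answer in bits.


H(p) = -p*log2(p) - (1-p)*log2(1-p) = -0.1306*log2(0.1306) - 0.8694*log2(0.8694) = 0.383543 + 0.175539 = 0.5591. C = 1 - H(p) = 1 - 0.5591 = 0.4409

0.4409 bits


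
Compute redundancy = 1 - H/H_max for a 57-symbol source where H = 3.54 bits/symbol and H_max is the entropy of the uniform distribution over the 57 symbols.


H_max = log2(K) = log2(57) = 5.8329 bits/symbol. Redundancy = 1 - H/H_max = 1 - 3.54/5.8329 = 1 - 0.6069 = 0.3931

0.3931


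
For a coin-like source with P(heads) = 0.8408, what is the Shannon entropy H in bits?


H = -p*log2(p) - (1-p)*log2(1-p). -0.8408*log2(0.8408) = 0.210339; -0.1592*log2(0.1592) = 0.422053. H = 0.210339 + 0.422053 = 0.6324

0.6324 bits


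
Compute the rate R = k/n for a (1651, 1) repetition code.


Rate = k/n = 1/1651

1/1651


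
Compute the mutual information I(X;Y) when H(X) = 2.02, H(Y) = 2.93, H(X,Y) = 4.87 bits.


I(X;Y) = H(X) + H(Y) - H(X,Y) = 2.02 + 2.93 - 4.87 = 0.08

0.08 bits


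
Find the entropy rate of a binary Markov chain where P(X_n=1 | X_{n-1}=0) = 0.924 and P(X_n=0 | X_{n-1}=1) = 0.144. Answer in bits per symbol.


Stationary distribution: pi_0 = p10/(p01+p10) = 0.1348, pi_1 = 0.8652. Entropy rate H' = pi_0*H(p01) + pi_1*H(p10) = 0.1348*0.3879 + 0.8652*0.5946 = 0.5668

0.5668 bits/symbol


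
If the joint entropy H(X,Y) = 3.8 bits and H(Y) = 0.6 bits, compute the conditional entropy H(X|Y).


H(X|Y) = H(X,Y) - H(Y) = 3.8 - 0.6 = 3.2

3.2 bits


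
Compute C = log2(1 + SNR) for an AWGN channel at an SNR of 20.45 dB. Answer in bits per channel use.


SNR_linear = 10^(20.45/10) = 110.9175; C = log2(1 + SNR_linear) = log2(1 + 110.9175) = 6.8063

6.8063 bits/channel use


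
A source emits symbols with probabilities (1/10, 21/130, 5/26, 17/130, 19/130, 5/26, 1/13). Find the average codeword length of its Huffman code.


Huffman construction (repeatedly merge the two least-probable nodes; each merge adds 1 bit to every symbol beneath it): 1/13 + 1/10 = 23/130; 17/130 + 19/130 = 18/65; 21/130 + 23/130 = 22/65; 5/26 + 5/26 = 5/13; 18/65 + 22/65 = 8/13; 5/13 + 8/13 = 1. Resulting codeword lengths (in the order the probabilities were given): (4, 3, 2, 3, 3, 2, 4). L_avg = sum(p_i * l_i) = 1/10*4 + 21/130*3 + 5/26*2 + 17/130*3 + 19/130*3 + 5/26*2 + 1/13*4 = 363/130 = 2.7923

2.7923 bits


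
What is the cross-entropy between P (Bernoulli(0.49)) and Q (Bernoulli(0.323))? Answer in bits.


H(P,Q) = -p*log2(q) - (1-p)*log2(1-q). -0.49*log2(0.323) = 0.798893; -0.51*log2(0.677) = 0.287014. H(P,Q) = 0.798893 + 0.287014 = 1.0859

1.0859 bits


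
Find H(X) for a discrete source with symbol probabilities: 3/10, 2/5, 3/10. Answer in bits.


H = -sum(p_i * log2(p_i)). Terms: -(3/10)*log2(3/10) = 0.521090; -(2/5)*log2(2/5) = 0.528771; -(3/10)*log2(3/10) = 0.521090. H = 0.521090 + 0.528771 + 0.521090 = 1.571

1.571 bits


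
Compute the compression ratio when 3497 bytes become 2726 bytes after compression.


Ratio = original / compressed = 3497 / 2726 = 1.2828

1.2828


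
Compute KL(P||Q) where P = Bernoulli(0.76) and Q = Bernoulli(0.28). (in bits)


KL = p*log2(p/q) + (1-p)*log2((1-p)/(1-q)) = 0.76*log2(0.76/0.28) + 0.24*log2(0.24/0.72) = 0.7144

0.7144 bits


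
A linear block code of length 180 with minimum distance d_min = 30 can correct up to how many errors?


Correction capability = floor((d-1)/2) = floor((30-1)/2) = 14

14 errors


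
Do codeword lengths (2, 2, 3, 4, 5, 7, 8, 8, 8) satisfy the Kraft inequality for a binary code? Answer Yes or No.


Kraft sum = sum(2^(-l_i)) = 0.7383, need <= 1. Result: satisfied (a binary prefix-free code with these lengths exists)

Yes


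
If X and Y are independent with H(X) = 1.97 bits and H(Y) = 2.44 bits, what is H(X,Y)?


For independent variables, H(X,Y) = H(X) + H(Y) = 1.97 + 2.44 = 4.41

4.41 bits


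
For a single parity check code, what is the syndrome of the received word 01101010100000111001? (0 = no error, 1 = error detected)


Syndrome = XOR of all bits = 0 XOR 1 XOR 1 XOR 0 XOR 1 XOR 0 XOR 1 XOR 0 XOR 1 XOR 0 XOR 0 XOR 0 XOR 0 XOR 0 XOR 1 XOR 1 XOR 1 XOR 0 XOR 0 XOR 1 = 1

1


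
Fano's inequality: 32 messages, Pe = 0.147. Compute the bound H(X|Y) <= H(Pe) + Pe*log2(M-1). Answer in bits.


H(Pe) = -Pe*log2(Pe) - (1-Pe)*log2(1-Pe) = -0.147*log2(0.147) - 0.853*log2(0.853) = 0.406618 + 0.195663 = 0.6023. Pe*log2(M-1) = 0.147*log2(31) = 0.728267. Bound = H(Pe) + Pe*log2(M-1) = 0.406618 + 0.195663 + 0.728267 = 1.3305

1.3305 bits


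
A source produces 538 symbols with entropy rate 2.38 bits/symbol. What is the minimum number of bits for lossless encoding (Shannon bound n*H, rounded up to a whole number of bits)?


Minimum bits >= n * H = 538 * 2.38 = 1280.44, rounded up to a whole number of bits = 1281

1281 bits


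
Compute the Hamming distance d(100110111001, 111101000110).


Count differing positions: . ^ ^ . ^ ^ ^ ^ ^ ^ ^ ^ = 10 differences

10


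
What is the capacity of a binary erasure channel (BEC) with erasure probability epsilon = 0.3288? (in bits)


C = 1 - epsilon = 1 - 0.3288 = 0.6712

0.6712 bits


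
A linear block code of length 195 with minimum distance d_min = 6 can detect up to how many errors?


Detection capability = d_min - 1 = 6 - 1 = 5

5 errors


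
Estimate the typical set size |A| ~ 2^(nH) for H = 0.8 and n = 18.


log2|A_typical| = nH = 18 * 0.8 = 14.4, so |A_typical| ~ 2^14.4 = 2.162e+04

2.162e+04


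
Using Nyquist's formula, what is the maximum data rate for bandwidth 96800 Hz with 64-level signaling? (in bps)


Rate = 2 * B * log2(M) = 2 * 96800 * 6.0 = 1161600.0

1161600.0 bps


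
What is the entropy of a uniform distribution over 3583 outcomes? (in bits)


H = log2(n) = log2(3583) = 11.807

11.807 bits


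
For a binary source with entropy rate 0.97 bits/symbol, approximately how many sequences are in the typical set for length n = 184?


log2|A_typical| = nH = 184 * 0.97 = 178.48, so |A_typical| ~ 2^178.48 = 5.344e+53

5.344e+53


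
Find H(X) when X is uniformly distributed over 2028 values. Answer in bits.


H = log2(n) = log2(2028) = 10.9858

10.9858 bits


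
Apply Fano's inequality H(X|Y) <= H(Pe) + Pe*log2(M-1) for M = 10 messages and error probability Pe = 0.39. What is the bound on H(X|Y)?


H(Pe) = -Pe*log2(Pe) - (1-Pe)*log2(1-Pe) = -0.39*log2(0.39) - 0.61*log2(0.61) = 0.529797 + 0.435002 = 0.9648. Pe*log2(M-1) = 0.39*log2(9) = 1.236271. Bound = H(Pe) + Pe*log2(M-1) = 0.529797 + 0.435002 + 1.236271 = 2.2011

2.2011 bits


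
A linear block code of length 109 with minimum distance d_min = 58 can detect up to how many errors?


Detection capability = d_min - 1 = 58 - 1 = 57

57 errors


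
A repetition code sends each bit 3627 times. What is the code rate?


Rate = k/n = 1/3627

1/3627


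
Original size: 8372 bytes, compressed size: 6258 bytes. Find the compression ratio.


Ratio = original / compressed = 8372 / 6258 = 1.3378

1.3378


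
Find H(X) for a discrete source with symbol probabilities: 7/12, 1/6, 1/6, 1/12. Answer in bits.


H = -sum(p_i * log2(p_i)). Terms: -(7/12)*log2(7/12) = 0.453604; -(1/6)*log2(1/6) = 0.430827; -(1/6)*log2(1/6) = 0.430827; -(1/12)*log2(1/12) = 0.298747. H = 0.453604 + 0.430827 + 0.430827 + 0.298747 = 1.614

1.614 bits


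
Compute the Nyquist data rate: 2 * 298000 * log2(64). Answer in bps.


Rate = 2 * B * log2(M) = 2 * 298000 * 6.0 = 3576000.0

3576000.0 bps


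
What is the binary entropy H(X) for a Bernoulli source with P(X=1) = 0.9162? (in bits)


H = -p*log2(p) - (1-p)*log2(1-p). -0.9162*log2(0.9162) = 0.115684; -0.0838*log2(0.0838) = 0.299745. H = 0.115684 + 0.299745 = 0.4154

0.4154 bits


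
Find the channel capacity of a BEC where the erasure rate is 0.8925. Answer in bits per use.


C = 1 - epsilon = 1 - 0.8925 = 0.1075

0.1075 bits


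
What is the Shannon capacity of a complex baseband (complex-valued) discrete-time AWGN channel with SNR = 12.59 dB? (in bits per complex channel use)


SNR_linear = 10^(12.59/10) = 18.1552; C = log2(1 + SNR_linear) = log2(1 + 18.1552) = 4.2597

4.2597 bits/channel use


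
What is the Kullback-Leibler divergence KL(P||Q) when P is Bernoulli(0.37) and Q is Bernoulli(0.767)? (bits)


KL = p*log2(p/q) + (1-p)*log2((1-p)/(1-q)) = 0.37*log2(0.37/0.767) + 0.63*log2(0.63/0.233) = 0.5149

0.5149 bits


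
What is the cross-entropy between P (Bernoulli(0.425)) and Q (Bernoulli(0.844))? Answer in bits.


H(P,Q) = -p*log2(q) - (1-p)*log2(1-q). -0.425*log2(0.844) = 0.103991; -0.575*log2(0.156) = 1.541220. H(P,Q) = 0.103991 + 1.541220 = 1.6452

1.6452 bits


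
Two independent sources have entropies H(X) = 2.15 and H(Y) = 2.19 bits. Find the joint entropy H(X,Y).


For independent variables, H(X,Y) = H(X) + H(Y) = 2.15 + 2.19 = 4.34

4.34 bits


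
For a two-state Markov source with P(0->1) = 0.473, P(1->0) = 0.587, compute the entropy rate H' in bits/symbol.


Stationary distribution: pi_0 = p10/(p01+p10) = 0.5538, pi_1 = 0.4462. Entropy rate H' = pi_0*H(p01) + pi_1*H(p10) = 0.5538*0.9979 + 0.4462*0.978 = 0.989

0.989 bits/symbol


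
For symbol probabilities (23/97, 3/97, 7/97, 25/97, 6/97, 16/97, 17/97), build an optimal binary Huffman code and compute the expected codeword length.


Huffman construction (repeatedly merge the two least-probable nodes; each merge adds 1 bit to every symbol beneath it): 3/97 + 6/97 = 9/97; 7/97 + 9/97 = 16/97; 16/97 + 16/97 = 32/97; 17/97 + 23/97 = 40/97; 25/97 + 32/97 = 57/97; 40/97 + 57/97 = 1. Resulting codeword lengths (in the order the probabilities were given): (2, 5, 4, 2, 5, 3, 2). L_avg = sum(p_i * l_i) = 23/97*2 + 3/97*5 + 7/97*4 + 25/97*2 + 6/97*5 + 16/97*3 + 17/97*2 = 251/97 = 2.5876

2.5876 bits


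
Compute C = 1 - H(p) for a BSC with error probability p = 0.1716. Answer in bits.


H(p) = -p*log2(p) - (1-p)*log2(1-p) = -0.1716*log2(0.1716) - 0.8284*log2(0.8284) = 0.436358 + 0.224994 = 0.6614. C = 1 - H(p) = 1 - 0.6614 = 0.3386

0.3386 bits


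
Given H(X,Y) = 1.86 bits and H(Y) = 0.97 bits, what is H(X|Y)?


H(X|Y) = H(X,Y) - H(Y) = 1.86 - 0.97 = 0.89

0.89 bits


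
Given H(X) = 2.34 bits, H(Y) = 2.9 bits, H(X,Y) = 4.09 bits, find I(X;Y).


I(X;Y) = H(X) + H(Y) - H(X,Y) = 2.34 + 2.9 - 4.09 = 1.15

1.15 bits


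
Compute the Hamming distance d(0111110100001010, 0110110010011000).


Count differing positions: . . . ^ . . . ^ ^ . . ^ . . ^ . = 5 differences

5


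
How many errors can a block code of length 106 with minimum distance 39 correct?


Correction capability = floor((d-1)/2) = floor((39-1)/2) = 19

19 errors


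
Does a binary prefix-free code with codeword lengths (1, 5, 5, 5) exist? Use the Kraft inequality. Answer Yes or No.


Kraft sum = sum(2^(-l_i)) = 0.5938, need <= 1. Result: satisfied (a binary prefix-free code with these lengths exists)

Yes


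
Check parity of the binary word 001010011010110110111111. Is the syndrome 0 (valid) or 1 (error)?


Syndrome = XOR of all bits = 0 XOR 0 XOR 1 XOR 0 XOR 1 XOR 0 XOR 0 XOR 1 XOR 1 XOR 0 XOR 1 XOR 0 XOR 1 XOR 1 XOR 0 XOR 1 XOR 1 XOR 0 XOR 1 XOR 1 XOR 1 XOR 1 XOR 1 XOR 1 = 1

1


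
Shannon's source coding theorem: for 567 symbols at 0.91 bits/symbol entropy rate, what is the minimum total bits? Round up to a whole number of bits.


Minimum bits >= n * H = 567 * 0.91 = 515.97, rounded up to a whole number of bits = 516

516 bits


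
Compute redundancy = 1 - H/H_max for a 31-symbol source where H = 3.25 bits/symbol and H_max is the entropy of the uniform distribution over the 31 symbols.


H_max = log2(K) = log2(31) = 4.9542 bits/symbol. Redundancy = 1 - H/H_max = 1 - 3.25/4.9542 = 1 - 0.656 = 0.344

0.344


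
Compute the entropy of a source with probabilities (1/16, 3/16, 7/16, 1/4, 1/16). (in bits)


H = -sum(p_i * log2(p_i)). Terms: -(1/16)*log2(1/16) = 0.250000; -(3/16)*log2(3/16) = 0.452820; -(7/16)*log2(7/16) = 0.521782; -(1/4)*log2(1/4) = 0.500000; -(1/16)*log2(1/16) = 0.250000. H = 0.250000 + 0.452820 + 0.521782 + 0.500000 + 0.250000 = 1.9746

1.9746 bits


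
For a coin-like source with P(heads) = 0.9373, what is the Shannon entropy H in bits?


H = -p*log2(p) - (1-p)*log2(1-p). -0.9373*log2(0.9373) = 0.087560; -0.0627*log2(0.0627) = 0.250511. H = 0.087560 + 0.250511 = 0.3381

0.3381 bits


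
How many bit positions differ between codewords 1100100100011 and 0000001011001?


Count differing positions: ^ ^ . . ^ . ^ ^ ^ ^ . ^ . = 8 differences

8


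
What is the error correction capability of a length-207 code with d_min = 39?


Correction capability = floor((d-1)/2) = floor((39-1)/2) = 19

19 errors


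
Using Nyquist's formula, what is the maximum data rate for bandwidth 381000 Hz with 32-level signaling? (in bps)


Rate = 2 * B * log2(M) = 2 * 381000 * 5.0 = 3810000.0

3810000.0 bps


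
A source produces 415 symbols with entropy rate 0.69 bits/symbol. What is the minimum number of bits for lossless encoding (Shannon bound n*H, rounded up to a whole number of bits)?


Minimum bits >= n * H = 415 * 0.69 = 286.35, rounded up to a whole number of bits = 287

287 bits


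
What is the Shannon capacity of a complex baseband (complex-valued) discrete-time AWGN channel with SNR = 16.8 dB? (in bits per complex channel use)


SNR_linear = 10^(16.8/10) = 47.863; C = log2(1 + SNR_linear) = log2(1 + 47.863) = 5.6107

5.6107 bits/channel use


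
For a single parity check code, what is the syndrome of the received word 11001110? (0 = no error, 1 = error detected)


Syndrome = XOR of all bits = 1 XOR 1 XOR 0 XOR 0 XOR 1 XOR 1 XOR 1 XOR 0 = 1

1


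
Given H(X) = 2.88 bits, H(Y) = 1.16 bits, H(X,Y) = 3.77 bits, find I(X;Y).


I(X;Y) = H(X) + H(Y) - H(X,Y) = 2.88 + 1.16 - 3.77 = 0.27

0.27 bits


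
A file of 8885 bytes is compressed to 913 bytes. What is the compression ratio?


Ratio = original / compressed = 8885 / 913 = 9.7317

9.7317


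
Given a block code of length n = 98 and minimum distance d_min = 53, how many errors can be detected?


Detection capability = d_min - 1 = 53 - 1 = 52

52 errors


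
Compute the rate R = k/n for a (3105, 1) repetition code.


Rate = k/n = 1/3105

1/3105


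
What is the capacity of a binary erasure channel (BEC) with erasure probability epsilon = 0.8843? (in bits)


C = 1 - epsilon = 1 - 0.8843 = 0.1157

0.1157 bits


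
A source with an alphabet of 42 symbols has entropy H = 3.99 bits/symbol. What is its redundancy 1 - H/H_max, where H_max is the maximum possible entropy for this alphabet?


H_max = log2(K) = log2(42) = 5.3923 bits/symbol. Redundancy = 1 - H/H_max = 1 - 3.99/5.3923 = 1 - 0.7399 = 0.2601

0.2601


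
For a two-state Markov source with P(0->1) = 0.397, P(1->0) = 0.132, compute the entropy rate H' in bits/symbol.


Stationary distribution: pi_0 = p10/(p01+p10) = 0.2495, pi_1 = 0.7505. Entropy rate H' = pi_0*H(p01) + pi_1*H(p10) = 0.2495*0.9692 + 0.7505*0.5629 = 0.6643

0.6643 bits/symbol


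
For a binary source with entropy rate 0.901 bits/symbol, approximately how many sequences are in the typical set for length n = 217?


log2|A_typical| = nH = 217 * 0.901 = 195.517, so |A_typical| ~ 2^195.517 = 7.186e+58

7.186e+58


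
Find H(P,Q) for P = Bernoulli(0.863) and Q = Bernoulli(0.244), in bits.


H(P,Q) = -p*log2(q) - (1-p)*log2(1-q). -0.863*log2(0.244) = 1.756246; -0.137*log2(0.756) = 0.055285. H(P,Q) = 1.756246 + 0.055285 = 1.8115

1.8115 bits


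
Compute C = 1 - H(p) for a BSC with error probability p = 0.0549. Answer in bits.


H(p) = -p*log2(p) - (1-p)*log2(1-p) = -0.0549*log2(0.0549) - 0.9451*log2(0.9451) = 0.229869 + 0.076989 = 0.3069. C = 1 - H(p) = 1 - 0.3069 = 0.6931

0.6931 bits


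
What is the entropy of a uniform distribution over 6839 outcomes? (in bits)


H = log2(n) = log2(6839) = 12.7396

12.7396 bits


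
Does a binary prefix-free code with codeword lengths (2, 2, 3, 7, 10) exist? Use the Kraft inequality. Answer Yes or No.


Kraft sum = sum(2^(-l_i)) = 0.6338, need <= 1. Result: satisfied (a binary prefix-free code with these lengths exists)

Yes


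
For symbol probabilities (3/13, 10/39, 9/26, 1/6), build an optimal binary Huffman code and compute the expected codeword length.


Huffman construction (repeatedly merge the two least-probable nodes; each merge adds 1 bit to every symbol beneath it): 1/6 + 3/13 = 31/78; 10/39 + 9/26 = 47/78; 31/78 + 47/78 = 1. Resulting codeword lengths (in the order the probabilities were given): (2, 2, 2, 2). L_avg = sum(p_i * l_i) = 3/13*2 + 10/39*2 + 9/26*2 + 1/6*2 = 2

2.0 bits


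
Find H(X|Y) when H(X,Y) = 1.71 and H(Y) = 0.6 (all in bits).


H(X|Y) = H(X,Y) - H(Y) = 1.71 - 0.6 = 1.11

1.11 bits


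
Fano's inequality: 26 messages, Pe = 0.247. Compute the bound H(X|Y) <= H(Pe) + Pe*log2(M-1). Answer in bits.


H(Pe) = -Pe*log2(Pe) - (1-Pe)*log2(1-Pe) = -0.247*log2(0.247) - 0.753*log2(0.753) = 0.498302 + 0.308187 = 0.8065. Pe*log2(M-1) = 0.247*log2(25) = 1.147032. Bound = H(Pe) + Pe*log2(M-1) = 0.498302 + 0.308187 + 1.147032 = 1.9535

1.9535 bits


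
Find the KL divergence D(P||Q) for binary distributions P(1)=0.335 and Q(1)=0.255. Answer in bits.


KL = p*log2(p/q) + (1-p)*log2((1-p)/(1-q)) = 0.335*log2(0.335/0.255) + 0.665*log2(0.665/0.745) = 0.0229

0.0229 bits


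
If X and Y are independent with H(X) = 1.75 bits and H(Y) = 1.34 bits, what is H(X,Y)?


For independent variables, H(X,Y) = H(X) + H(Y) = 1.75 + 1.34 = 3.09

3.09 bits


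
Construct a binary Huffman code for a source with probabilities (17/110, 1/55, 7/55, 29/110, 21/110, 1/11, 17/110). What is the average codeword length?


Huffman construction (repeatedly merge the two least-probable nodes; each merge adds 1 bit to every symbol beneath it): 1/55 + 1/11 = 6/55; 6/55 + 7/55 = 13/55; 17/110 + 17/110 = 17/55; 21/110 + 13/55 = 47/110; 29/110 + 17/55 = 63/110; 47/110 + 63/110 = 1. Resulting codeword lengths (in the order the probabilities were given): (3, 4, 3, 2, 2, 4, 3). L_avg = sum(p_i * l_i) = 17/110*3 + 1/55*4 + 7/55*3 + 29/110*2 + 21/110*2 + 1/11*4 + 17/110*3 = 146/55 = 2.6545

2.6545 bits


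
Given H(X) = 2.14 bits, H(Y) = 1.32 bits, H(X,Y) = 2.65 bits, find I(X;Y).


I(X;Y) = H(X) + H(Y) - H(X,Y) = 2.14 + 1.32 - 2.65 = 0.81

0.81 bits


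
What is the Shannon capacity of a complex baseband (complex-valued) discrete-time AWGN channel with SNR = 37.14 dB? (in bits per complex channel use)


SNR_linear = 10^(37.14/10) = 5176.0683; C = log2(1 + SNR_linear) = log2(1 + 5176.0683) = 12.3379

12.3379 bits/channel use


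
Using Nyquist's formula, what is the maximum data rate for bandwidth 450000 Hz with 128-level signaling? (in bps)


Rate = 2 * B * log2(M) = 2 * 450000 * 7.0 = 6300000.0

6300000.0 bps


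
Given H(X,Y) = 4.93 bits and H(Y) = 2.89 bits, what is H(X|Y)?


H(X|Y) = H(X,Y) - H(Y) = 4.93 - 2.89 = 2.04

2.04 bits


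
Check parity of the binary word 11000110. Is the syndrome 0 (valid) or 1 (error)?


Syndrome = XOR of all bits = 1 XOR 1 XOR 0 XOR 0 XOR 0 XOR 1 XOR 1 XOR 0 = 0

0


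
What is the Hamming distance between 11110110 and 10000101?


Count differing positions: . ^ ^ ^ . . ^ ^ = 5 differences

5


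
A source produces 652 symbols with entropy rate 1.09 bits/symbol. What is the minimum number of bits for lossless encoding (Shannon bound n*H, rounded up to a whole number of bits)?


Minimum bits >= n * H = 652 * 1.09 = 710.68, rounded up to a whole number of bits = 711

711 bits


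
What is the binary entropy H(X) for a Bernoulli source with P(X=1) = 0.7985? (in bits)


H = -p*log2(p) - (1-p)*log2(1-p). -0.7985*log2(0.7985) = 0.259222; -0.2015*log2(0.2015) = 0.465696. H = 0.259222 + 0.465696 = 0.7249

0.7249 bits


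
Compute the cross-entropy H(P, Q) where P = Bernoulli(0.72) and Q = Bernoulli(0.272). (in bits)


H(P,Q) = -p*log2(q) - (1-p)*log2(1-q). -0.72*log2(0.272) = 1.352391; -0.28*log2(0.728) = 0.128237. H(P,Q) = 1.352391 + 0.128237 = 1.4806

1.4806 bits


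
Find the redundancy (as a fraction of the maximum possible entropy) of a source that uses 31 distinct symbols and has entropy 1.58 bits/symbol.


H_max = log2(K) = log2(31) = 4.9542 bits/symbol. Redundancy = 1 - H/H_max = 1 - 1.58/4.9542 = 1 - 0.3189 = 0.6811

0.6811


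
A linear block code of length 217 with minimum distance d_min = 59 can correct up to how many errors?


Correction capability = floor((d-1)/2) = floor((59-1)/2) = 29

29 errors


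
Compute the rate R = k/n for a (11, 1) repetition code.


Rate = k/n = 1/11

1/11


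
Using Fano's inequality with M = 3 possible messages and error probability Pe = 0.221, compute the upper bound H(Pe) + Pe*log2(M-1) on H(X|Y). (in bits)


H(Pe) = -Pe*log2(Pe) - (1-Pe)*log2(1-Pe) = -0.221*log2(0.221) - 0.779*log2(0.779) = 0.481312 + 0.280677 = 0.762. Pe*log2(M-1) = 0.221*log2(2) = 0.221000. Bound = H(Pe) + Pe*log2(M-1) = 0.481312 + 0.280677 + 0.221000 = 0.983

0.983 bits


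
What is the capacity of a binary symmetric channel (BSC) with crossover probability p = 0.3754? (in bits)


H(p) = -p*log2(p) - (1-p)*log2(1-p) = -0.3754*log2(0.3754) - 0.6246*log2(0.6246) = 0.530628 + 0.424101 = 0.9547. C = 1 - H(p) = 1 - 0.9547 = 0.0453

0.0453 bits


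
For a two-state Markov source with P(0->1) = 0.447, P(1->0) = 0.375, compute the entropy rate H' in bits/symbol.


Stationary distribution: pi_0 = p10/(p01+p10) = 0.4562, pi_1 = 0.5438. Entropy rate H' = pi_0*H(p01) + pi_1*H(p10) = 0.4562*0.9919 + 0.5438*0.9544 = 0.9715

0.9715 bits/symbol


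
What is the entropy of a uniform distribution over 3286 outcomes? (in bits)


H = log2(n) = log2(3286) = 11.6821

11.6821 bits


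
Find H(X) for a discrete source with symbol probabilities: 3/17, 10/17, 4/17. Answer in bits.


H = -sum(p_i * log2(p_i)). Terms: -(3/17)*log2(3/17) = 0.441618; -(10/17)*log2(10/17) = 0.450315; -(4/17)*log2(4/17) = 0.491168. H = 0.441618 + 0.450315 + 0.491168 = 1.3831

1.3831 bits
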